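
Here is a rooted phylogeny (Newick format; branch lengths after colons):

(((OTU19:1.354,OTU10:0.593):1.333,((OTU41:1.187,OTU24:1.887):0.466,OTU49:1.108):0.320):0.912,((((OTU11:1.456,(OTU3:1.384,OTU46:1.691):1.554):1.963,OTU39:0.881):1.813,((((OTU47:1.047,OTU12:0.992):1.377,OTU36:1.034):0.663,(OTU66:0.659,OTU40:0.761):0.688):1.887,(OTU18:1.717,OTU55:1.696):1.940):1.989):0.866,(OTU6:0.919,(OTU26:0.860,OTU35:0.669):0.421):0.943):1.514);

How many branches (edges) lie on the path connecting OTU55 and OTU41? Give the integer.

9

The MRCA of OTU55 and OTU41 is the root of the tree.
From OTU55 up to that node: 5 branches. From OTU41 up to the same node: 4 branches. Total: 5 + 4 = 9.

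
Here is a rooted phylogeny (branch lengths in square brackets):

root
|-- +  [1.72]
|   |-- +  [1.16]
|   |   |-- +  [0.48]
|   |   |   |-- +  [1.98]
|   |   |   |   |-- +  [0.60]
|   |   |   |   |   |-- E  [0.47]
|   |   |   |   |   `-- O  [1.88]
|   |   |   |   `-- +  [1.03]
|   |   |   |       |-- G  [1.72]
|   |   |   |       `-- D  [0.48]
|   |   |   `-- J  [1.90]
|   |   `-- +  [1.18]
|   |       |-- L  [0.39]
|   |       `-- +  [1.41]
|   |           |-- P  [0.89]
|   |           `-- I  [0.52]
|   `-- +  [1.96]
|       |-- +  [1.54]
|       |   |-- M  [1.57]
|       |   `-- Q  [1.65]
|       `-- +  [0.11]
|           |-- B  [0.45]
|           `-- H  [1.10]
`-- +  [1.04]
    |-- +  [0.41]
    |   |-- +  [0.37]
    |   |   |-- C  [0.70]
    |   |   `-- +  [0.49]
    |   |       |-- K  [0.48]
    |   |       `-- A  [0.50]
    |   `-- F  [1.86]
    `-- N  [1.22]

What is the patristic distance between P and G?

The path runs P → … → MRCA → … → G; the MRCA is the node subtending ((((E,O),(G,D)),J),(L,(P,I))).
Branch lengths along that path: 0.89 + 1.41 + 1.18 + 0.48 + 1.98 + 1.03 + 1.72 = 8.69.

8.69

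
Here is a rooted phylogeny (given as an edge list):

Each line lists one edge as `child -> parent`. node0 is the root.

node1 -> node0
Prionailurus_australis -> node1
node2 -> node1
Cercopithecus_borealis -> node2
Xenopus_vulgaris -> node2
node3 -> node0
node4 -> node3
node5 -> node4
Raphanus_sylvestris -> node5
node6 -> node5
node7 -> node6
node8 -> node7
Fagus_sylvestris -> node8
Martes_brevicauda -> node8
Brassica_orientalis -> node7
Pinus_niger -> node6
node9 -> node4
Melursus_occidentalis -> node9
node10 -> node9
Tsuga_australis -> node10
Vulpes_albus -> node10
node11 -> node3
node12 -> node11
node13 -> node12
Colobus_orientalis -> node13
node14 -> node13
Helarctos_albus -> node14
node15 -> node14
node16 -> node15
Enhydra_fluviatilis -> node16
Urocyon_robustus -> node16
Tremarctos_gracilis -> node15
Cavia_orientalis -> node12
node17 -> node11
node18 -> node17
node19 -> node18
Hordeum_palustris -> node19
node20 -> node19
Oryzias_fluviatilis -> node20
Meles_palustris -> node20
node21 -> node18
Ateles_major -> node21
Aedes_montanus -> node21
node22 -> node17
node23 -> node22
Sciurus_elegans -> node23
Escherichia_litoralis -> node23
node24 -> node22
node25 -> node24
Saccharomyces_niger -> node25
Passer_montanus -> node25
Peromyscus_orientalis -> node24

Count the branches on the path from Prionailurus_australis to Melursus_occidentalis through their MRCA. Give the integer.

6

The MRCA of Prionailurus_australis and Melursus_occidentalis is the root of the tree.
From Prionailurus_australis up to that node: 2 branches. From Melursus_occidentalis up to the same node: 4 branches. Total: 2 + 4 = 6.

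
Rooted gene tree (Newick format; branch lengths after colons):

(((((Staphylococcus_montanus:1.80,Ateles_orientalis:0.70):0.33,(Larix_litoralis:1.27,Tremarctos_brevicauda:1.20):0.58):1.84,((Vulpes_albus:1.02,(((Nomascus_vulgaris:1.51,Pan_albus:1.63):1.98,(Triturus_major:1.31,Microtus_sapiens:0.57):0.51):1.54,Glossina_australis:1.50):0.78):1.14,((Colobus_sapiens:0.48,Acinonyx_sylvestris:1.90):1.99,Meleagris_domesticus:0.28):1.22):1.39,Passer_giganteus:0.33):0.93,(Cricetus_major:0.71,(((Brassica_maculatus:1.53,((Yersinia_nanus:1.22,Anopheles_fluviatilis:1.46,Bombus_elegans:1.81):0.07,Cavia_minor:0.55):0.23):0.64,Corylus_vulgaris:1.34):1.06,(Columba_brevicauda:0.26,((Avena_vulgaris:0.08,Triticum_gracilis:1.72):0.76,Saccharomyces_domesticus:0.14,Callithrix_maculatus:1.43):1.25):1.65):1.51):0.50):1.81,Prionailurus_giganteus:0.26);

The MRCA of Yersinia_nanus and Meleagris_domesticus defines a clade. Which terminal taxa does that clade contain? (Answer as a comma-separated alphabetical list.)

Acinonyx_sylvestris, Anopheles_fluviatilis, Ateles_orientalis, Avena_vulgaris, Bombus_elegans, Brassica_maculatus, Callithrix_maculatus, Cavia_minor, Colobus_sapiens, Columba_brevicauda, Corylus_vulgaris, Cricetus_major, Glossina_australis, Larix_litoralis, Meleagris_domesticus, Microtus_sapiens, Nomascus_vulgaris, Pan_albus, Passer_giganteus, Saccharomyces_domesticus, Staphylococcus_montanus, Tremarctos_brevicauda, Triticum_gracilis, Triturus_major, Vulpes_albus, Yersinia_nanus

Tracing Yersinia_nanus: it sits inside (Yersinia_nanus,Anopheles_fluviatilis,Bombus_elegans).
Tracing Meleagris_domesticus: it sits inside ((Colobus_sapiens,Acinonyx_sylvestris),Meleagris_domesticus).
The smallest clade enclosing both is ((((Staphylococcus_montanus,Ateles_orientalis),(Larix_litoralis,Tremarctos_brevicauda)),((Vulpes_albus,(((Nomascus_vulgaris,Pan_albus),(Triturus_major,Microtus_sapiens)),Glossina_australis)),((Colobus_sapiens,Acinonyx_sylvestris),Meleagris_domesticus)),Passer_giganteus),(Cricetus_major,(((Brassica_maculatus,((Yersinia_nanus,Anopheles_fluviatilis,Bombus_elegans),Cavia_minor)),Corylus_vulgaris),(Columba_brevicauda,((Avena_vulgaris,Triticum_gracilis),Saccharomyces_domesticus,Callithrix_maculatus))))); the answer is its 26 terminal taxa in alphabetical order.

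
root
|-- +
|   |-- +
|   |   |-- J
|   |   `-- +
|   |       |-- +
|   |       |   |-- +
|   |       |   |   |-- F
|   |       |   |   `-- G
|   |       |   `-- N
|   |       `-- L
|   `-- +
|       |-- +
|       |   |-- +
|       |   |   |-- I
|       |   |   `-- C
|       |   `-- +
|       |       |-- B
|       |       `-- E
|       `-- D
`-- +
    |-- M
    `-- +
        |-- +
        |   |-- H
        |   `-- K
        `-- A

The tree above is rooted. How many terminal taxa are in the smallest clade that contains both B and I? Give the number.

The MRCA of B and I is the node subtending ((I,C),(B,E)).
That clade contains 4 terminal taxa: B, C, E, I.

4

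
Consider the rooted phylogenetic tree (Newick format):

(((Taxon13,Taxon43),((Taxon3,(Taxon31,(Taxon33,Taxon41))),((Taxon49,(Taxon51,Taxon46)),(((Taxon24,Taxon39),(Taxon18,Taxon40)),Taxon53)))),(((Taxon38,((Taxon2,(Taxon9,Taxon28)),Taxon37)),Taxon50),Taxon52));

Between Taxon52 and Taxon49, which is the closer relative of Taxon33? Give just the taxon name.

The MRCA of Taxon33 and Taxon49 subtends ((Taxon3,(Taxon31,(Taxon33,Taxon41))),((Taxon49,(Taxon51,Taxon46)),(((Taxon24,Taxon39),(Taxon18,Taxon40)),Taxon53))) (12 taxa).
The MRCA of Taxon33 and Taxon52 is the root, subtending the entire tree (21 taxa).
The first is nested inside the second, so Taxon33 shares a more recent common ancestor with Taxon49.

Taxon49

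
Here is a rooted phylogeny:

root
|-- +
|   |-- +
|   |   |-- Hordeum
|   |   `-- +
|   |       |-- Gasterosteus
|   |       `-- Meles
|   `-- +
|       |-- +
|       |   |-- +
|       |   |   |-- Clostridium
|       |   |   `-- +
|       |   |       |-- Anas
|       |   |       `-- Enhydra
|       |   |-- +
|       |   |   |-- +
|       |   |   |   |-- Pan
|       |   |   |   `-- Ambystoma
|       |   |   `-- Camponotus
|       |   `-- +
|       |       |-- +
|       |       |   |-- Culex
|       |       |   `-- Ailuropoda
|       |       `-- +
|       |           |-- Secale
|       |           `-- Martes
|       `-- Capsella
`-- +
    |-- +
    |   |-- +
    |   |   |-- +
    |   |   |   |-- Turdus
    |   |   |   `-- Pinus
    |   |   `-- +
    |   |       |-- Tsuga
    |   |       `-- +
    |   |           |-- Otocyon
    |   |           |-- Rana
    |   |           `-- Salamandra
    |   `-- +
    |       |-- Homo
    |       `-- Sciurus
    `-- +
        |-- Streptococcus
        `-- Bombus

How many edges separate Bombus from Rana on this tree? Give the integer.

The MRCA of Bombus and Rana is the node subtending ((((Turdus,Pinus),(Tsuga,(Otocyon,Rana,Salamandra))),(Homo,Sciurus)),(Streptococcus,Bombus)).
From Bombus up to that node: 2 branches. From Rana up to the same node: 5 branches. Total: 2 + 5 = 7.

7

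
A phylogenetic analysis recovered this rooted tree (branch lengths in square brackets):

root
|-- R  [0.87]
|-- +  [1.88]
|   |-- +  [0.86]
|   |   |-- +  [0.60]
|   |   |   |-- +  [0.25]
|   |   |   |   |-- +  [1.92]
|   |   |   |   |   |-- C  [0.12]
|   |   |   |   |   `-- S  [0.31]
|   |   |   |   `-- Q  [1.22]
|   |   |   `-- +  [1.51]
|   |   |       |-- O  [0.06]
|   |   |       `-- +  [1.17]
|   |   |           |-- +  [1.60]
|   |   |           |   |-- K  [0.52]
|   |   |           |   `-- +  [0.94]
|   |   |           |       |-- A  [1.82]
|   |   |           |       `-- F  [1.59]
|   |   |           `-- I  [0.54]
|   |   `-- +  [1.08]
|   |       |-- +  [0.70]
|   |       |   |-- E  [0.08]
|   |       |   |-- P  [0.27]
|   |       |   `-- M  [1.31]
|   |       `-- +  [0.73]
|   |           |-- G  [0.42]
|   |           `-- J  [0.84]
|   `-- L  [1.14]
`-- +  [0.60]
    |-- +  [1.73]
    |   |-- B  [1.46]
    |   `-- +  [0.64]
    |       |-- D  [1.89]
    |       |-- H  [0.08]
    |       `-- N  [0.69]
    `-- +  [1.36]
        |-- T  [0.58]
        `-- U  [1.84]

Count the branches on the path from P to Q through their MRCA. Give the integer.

6

The MRCA of P and Q is the node subtending ((((C,S),Q),(O,((K,(A,F)),I))),((E,P,M),(G,J))).
From P up to that node: 3 branches. From Q up to the same node: 3 branches. Total: 3 + 3 = 6.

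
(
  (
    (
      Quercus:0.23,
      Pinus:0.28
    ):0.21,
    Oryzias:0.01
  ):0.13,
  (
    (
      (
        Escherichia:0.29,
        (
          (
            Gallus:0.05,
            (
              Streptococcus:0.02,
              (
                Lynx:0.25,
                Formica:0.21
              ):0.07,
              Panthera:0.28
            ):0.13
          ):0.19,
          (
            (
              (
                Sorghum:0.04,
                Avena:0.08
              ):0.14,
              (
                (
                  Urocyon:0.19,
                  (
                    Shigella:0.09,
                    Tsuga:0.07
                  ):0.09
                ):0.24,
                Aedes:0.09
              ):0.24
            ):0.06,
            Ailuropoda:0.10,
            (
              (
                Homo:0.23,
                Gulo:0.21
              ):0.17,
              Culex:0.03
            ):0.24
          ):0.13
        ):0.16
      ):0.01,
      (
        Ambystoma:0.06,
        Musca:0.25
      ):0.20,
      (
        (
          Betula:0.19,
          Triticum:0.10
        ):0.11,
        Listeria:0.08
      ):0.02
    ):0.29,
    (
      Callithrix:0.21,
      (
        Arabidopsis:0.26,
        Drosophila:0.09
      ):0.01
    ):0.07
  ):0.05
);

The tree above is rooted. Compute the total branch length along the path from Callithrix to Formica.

The path runs Callithrix → … → MRCA → … → Formica; the MRCA is the node subtending (((Escherichia,((Gallus,(Streptococcus,(Lynx,Formica),Panthera)),(((Sorghum,Avena),((Urocyon,(Shigella,Tsuga)),Aedes)),Ailuropoda,((Homo,Gulo),Culex)))),(Ambystoma,Musca),((Betula,Triticum),Listeria)),(Callithrix,(Arabidopsis,Drosophila))).
Branch lengths along that path: 0.21 + 0.07 + 0.29 + 0.01 + 0.16 + 0.19 + 0.13 + 0.07 + 0.21 = 1.34.

1.34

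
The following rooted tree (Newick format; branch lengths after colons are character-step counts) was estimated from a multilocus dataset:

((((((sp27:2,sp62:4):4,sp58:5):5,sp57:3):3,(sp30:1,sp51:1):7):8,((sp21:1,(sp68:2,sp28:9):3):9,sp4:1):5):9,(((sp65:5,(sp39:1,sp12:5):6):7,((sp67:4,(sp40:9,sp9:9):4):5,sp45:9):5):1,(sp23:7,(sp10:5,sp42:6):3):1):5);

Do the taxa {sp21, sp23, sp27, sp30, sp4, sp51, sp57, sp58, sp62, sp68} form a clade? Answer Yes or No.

The MRCA of the listed taxa is the root, so the smallest clade containing them is the whole tree.
That clade also contains sp10, sp12, sp28, sp39, sp40, sp42, sp45, sp65, sp67, sp9, which are not in the proposed group, so the group is not monophyletic.

No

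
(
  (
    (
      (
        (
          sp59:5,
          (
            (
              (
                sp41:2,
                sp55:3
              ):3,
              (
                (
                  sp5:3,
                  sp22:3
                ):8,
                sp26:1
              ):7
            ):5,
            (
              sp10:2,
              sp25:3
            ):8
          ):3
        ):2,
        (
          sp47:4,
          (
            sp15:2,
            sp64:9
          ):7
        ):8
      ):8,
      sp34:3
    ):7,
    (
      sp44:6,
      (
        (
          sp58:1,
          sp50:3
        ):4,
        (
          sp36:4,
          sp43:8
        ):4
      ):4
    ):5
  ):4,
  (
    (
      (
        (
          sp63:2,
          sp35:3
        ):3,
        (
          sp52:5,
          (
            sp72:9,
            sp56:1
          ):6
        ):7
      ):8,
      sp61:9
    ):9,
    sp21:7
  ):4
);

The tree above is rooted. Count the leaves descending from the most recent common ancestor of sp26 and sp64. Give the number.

11

The MRCA of sp26 and sp64 is the node subtending ((sp59,(((sp41,sp55),((sp5,sp22),sp26)),(sp10,sp25))),(sp47,(sp15,sp64))).
That clade contains 11 terminal taxa: sp10, sp15, sp22, sp25, sp26, sp41, sp47, sp5, sp55, sp59, sp64.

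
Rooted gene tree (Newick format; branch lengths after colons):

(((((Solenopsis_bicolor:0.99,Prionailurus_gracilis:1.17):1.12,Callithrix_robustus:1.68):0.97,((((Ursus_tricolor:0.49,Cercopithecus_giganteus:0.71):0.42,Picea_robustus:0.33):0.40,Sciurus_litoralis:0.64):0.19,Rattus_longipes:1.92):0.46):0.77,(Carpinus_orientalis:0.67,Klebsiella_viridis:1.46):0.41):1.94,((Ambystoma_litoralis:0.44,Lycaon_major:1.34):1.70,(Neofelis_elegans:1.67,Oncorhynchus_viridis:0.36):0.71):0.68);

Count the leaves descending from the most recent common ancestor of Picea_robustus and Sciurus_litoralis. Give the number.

The MRCA of Picea_robustus and Sciurus_litoralis is the node subtending (((Ursus_tricolor,Cercopithecus_giganteus),Picea_robustus),Sciurus_litoralis).
That clade contains 4 terminal taxa: Cercopithecus_giganteus, Picea_robustus, Sciurus_litoralis, Ursus_tricolor.

4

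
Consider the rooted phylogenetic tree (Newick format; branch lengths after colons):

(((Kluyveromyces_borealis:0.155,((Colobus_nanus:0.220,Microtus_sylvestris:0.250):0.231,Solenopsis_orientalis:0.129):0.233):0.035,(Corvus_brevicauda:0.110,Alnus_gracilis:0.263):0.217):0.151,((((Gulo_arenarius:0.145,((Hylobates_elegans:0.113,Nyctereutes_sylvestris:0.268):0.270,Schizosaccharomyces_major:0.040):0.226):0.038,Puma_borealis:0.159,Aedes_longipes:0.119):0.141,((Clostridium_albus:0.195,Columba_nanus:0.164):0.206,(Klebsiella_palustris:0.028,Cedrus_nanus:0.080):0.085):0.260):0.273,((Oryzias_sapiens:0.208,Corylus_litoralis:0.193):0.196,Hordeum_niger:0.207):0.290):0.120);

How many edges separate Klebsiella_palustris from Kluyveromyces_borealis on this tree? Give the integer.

The MRCA of Klebsiella_palustris and Kluyveromyces_borealis is the root of the tree.
From Klebsiella_palustris up to that node: 5 branches. From Kluyveromyces_borealis up to the same node: 3 branches. Total: 5 + 3 = 8.

8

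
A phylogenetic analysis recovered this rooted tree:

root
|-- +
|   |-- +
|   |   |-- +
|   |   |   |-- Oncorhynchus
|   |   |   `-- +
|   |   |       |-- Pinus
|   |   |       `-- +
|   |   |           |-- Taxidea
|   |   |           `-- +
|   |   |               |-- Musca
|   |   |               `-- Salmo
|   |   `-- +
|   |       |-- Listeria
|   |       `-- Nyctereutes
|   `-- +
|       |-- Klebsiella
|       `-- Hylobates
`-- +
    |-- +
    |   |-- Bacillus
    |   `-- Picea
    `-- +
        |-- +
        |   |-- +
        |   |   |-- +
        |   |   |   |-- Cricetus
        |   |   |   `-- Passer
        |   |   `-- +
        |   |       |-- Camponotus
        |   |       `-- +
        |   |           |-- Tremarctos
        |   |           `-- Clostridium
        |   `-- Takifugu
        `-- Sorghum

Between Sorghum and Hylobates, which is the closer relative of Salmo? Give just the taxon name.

The MRCA of Salmo and Hylobates subtends (((Oncorhynchus,(Pinus,(Taxidea,(Musca,Salmo)))),(Listeria,Nyctereutes)),(Klebsiella,Hylobates)) (9 taxa).
The MRCA of Salmo and Sorghum is the root, subtending the entire tree (18 taxa).
The first is nested inside the second, so Salmo shares a more recent common ancestor with Hylobates.

Hylobates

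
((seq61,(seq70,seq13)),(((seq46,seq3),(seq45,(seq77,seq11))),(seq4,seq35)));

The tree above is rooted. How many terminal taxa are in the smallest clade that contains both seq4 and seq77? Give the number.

7

The MRCA of seq4 and seq77 is the node subtending (((seq46,seq3),(seq45,(seq77,seq11))),(seq4,seq35)).
That clade contains 7 terminal taxa: seq11, seq3, seq35, seq4, seq45, seq46, seq77.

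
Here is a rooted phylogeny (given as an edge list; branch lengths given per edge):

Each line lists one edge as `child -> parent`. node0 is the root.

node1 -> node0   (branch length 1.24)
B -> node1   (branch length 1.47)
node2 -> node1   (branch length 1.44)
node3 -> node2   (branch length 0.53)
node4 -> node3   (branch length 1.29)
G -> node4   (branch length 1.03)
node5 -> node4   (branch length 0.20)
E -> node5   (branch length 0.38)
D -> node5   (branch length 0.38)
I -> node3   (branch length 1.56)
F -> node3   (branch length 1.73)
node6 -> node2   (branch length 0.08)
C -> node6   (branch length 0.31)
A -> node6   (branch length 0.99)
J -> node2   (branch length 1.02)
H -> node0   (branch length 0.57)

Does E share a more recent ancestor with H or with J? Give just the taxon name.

J

The MRCA of E and J subtends (((G,(E,D)),I,F),(C,A),J) (8 taxa).
The MRCA of E and H is the root, subtending the entire tree (10 taxa).
The first is nested inside the second, so E shares a more recent common ancestor with J.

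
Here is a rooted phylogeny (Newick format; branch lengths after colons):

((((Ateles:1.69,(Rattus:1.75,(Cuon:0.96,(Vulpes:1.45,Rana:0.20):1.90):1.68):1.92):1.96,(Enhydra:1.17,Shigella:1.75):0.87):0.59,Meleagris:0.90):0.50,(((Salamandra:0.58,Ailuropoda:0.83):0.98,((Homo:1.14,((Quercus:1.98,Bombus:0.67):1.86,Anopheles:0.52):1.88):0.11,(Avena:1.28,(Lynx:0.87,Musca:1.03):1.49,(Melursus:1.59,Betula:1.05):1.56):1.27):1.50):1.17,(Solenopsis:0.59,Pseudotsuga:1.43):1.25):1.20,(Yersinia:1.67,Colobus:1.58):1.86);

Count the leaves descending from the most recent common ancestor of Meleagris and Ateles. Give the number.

The MRCA of Meleagris and Ateles is the node subtending (((Ateles,(Rattus,(Cuon,(Vulpes,Rana)))),(Enhydra,Shigella)),Meleagris).
That clade contains 8 terminal taxa: Ateles, Cuon, Enhydra, Meleagris, Rana, Rattus, Shigella, Vulpes.

8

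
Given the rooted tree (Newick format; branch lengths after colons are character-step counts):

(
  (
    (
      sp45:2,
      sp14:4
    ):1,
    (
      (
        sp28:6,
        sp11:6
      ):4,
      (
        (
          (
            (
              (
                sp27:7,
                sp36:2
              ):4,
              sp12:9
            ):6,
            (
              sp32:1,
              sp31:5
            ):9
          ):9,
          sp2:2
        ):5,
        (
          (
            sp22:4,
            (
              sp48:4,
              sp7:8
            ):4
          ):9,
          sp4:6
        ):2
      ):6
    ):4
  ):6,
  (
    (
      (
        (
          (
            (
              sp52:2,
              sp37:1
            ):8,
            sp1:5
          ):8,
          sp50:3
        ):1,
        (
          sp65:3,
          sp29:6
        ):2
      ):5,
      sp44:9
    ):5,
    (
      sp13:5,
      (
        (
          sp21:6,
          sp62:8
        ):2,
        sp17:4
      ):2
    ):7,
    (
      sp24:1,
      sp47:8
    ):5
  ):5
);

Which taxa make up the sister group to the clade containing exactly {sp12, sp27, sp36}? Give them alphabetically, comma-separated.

The clade containing exactly {sp12, sp27, sp36} attaches to the tree at the node subtending (((sp27,sp36),sp12),(sp32,sp31)).
The other lineage descending from that same node — the sister group — is (sp32,sp31); its 2 tips in alphabetical order are the answer.

sp31, sp32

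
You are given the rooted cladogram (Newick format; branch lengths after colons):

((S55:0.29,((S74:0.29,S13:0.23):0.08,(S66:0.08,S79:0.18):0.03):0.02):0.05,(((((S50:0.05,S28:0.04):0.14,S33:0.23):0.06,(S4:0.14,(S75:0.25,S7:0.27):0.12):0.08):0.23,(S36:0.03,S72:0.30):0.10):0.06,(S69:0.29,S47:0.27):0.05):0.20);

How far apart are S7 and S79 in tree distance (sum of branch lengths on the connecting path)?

1.24

The path runs S7 → … → MRCA → … → S79; the MRCA is the root of the tree.
Branch lengths along that path: 0.27 + 0.12 + 0.08 + 0.23 + 0.06 + 0.20 + 0.05 + 0.02 + 0.03 + 0.18 = 1.24.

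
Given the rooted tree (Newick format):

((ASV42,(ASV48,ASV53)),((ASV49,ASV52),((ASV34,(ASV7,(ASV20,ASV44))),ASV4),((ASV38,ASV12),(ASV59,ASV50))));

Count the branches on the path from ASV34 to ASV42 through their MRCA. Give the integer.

6

The MRCA of ASV34 and ASV42 is the root of the tree.
From ASV34 up to that node: 4 branches. From ASV42 up to the same node: 2 branches. Total: 4 + 2 = 6.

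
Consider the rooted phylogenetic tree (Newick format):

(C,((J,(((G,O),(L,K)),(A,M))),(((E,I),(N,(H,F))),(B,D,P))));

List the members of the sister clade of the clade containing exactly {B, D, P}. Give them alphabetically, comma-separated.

E, F, H, I, N

The clade containing exactly {B, D, P} attaches to the tree at the node subtending (((E,I),(N,(H,F))),(B,D,P)).
The other lineage descending from that same node — the sister group — is ((E,I),(N,(H,F))); its 5 tips in alphabetical order are the answer.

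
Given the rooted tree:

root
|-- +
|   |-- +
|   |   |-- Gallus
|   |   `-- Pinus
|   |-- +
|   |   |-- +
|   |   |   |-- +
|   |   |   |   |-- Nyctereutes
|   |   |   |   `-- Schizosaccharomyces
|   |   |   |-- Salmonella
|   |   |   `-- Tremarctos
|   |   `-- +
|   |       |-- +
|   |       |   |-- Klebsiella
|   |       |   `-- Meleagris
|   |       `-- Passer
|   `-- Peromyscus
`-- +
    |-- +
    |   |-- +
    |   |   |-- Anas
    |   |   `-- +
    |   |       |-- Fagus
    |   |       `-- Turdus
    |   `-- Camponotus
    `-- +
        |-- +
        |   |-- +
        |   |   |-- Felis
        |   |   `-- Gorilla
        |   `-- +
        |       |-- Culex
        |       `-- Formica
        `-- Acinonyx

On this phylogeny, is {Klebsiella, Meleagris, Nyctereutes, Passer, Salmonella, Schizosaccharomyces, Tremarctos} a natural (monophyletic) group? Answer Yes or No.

Yes

The most recent common ancestor of these taxa subtends (((Nyctereutes,Schizosaccharomyces),Salmonella,Tremarctos),((Klebsiella,Meleagris),Passer)).
That clade has exactly 7 tips — every listed taxon and nothing else — so the group is monophyletic.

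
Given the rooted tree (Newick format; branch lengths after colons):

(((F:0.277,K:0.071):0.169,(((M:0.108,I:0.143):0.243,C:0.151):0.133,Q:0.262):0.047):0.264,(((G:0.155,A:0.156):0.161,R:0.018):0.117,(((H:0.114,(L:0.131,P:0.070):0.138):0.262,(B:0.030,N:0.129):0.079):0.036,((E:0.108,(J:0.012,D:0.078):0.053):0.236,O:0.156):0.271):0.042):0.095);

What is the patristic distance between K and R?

0.734

The path runs K → … → MRCA → … → R; the MRCA is the root of the tree.
Branch lengths along that path: 0.071 + 0.169 + 0.264 + 0.095 + 0.117 + 0.018 = 0.734.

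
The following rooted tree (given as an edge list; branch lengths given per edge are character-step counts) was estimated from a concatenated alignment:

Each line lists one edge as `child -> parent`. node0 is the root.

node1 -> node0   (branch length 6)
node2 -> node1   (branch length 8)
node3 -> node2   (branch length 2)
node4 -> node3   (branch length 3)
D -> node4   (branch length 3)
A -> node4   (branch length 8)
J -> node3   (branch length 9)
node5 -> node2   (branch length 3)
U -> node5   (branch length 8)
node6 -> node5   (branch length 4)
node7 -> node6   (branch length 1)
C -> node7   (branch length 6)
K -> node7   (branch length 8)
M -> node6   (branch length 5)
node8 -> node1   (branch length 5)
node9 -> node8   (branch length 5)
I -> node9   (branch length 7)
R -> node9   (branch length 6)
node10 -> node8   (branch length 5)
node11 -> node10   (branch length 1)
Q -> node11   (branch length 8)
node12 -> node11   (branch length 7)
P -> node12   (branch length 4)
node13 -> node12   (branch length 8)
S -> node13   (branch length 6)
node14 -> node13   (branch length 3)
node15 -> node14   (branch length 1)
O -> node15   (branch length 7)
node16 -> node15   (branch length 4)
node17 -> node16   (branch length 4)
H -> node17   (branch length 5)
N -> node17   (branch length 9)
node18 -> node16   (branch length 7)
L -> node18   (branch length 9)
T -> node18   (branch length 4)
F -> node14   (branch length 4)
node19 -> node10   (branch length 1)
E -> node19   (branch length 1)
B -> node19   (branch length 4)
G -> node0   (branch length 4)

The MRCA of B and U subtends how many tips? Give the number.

20

The MRCA of B and U is the node subtending ((((D,A),J),(U,((C,K),M))),((I,R),((Q,(P,(S,((O,((H,N),(L,T))),F)))),(E,B)))).
That clade contains 20 terminal taxa: A, B, C, D, E, F, H, I, J, K, L, M, N, O, P, Q, R, S, T, U.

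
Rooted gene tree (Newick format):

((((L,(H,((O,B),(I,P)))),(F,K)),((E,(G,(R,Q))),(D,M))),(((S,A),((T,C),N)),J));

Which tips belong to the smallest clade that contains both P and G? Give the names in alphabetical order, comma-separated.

B, D, E, F, G, H, I, K, L, M, O, P, Q, R

Tracing P: it sits inside (I,P).
Tracing G: it sits inside (G,(R,Q)).
The smallest clade enclosing both is (((L,(H,((O,B),(I,P)))),(F,K)),((E,(G,(R,Q))),(D,M))); the answer is its 14 terminal taxa in alphabetical order.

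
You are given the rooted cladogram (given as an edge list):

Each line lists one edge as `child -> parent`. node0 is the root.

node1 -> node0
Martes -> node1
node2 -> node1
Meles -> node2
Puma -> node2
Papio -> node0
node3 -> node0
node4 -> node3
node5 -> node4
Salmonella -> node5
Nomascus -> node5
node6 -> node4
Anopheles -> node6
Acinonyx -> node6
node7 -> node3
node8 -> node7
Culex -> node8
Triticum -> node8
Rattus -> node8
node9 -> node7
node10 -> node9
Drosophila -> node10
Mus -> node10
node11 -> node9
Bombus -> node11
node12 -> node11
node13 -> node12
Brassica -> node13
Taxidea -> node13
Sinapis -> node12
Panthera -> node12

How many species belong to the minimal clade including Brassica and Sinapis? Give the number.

4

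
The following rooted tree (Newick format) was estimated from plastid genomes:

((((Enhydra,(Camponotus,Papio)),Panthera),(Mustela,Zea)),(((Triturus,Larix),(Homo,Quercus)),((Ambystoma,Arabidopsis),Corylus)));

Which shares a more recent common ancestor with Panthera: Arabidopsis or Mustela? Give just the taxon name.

Mustela

The MRCA of Panthera and Mustela subtends (((Enhydra,(Camponotus,Papio)),Panthera),(Mustela,Zea)) (6 taxa).
The MRCA of Panthera and Arabidopsis is the root, subtending the entire tree (13 taxa).
The first is nested inside the second, so Panthera shares a more recent common ancestor with Mustela.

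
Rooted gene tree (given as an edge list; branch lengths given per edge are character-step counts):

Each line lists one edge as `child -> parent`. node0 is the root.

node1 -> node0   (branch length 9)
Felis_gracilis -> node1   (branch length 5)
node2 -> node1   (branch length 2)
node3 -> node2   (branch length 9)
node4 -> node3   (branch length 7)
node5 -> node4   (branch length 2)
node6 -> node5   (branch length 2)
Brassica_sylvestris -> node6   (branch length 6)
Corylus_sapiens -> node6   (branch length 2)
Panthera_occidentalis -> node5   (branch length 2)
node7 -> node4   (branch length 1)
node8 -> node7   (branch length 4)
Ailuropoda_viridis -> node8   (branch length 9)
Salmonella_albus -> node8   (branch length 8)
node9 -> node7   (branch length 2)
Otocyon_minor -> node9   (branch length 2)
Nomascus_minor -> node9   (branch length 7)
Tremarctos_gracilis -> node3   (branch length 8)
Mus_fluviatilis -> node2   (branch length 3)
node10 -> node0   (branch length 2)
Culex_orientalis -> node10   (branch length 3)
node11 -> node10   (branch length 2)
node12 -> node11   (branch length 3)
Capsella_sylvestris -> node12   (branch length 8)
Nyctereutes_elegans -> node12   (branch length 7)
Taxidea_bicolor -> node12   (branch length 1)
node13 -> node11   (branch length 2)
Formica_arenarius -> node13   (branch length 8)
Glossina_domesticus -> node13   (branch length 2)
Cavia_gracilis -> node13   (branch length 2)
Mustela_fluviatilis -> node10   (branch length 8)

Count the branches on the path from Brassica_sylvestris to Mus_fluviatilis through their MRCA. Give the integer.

The MRCA of Brassica_sylvestris and Mus_fluviatilis is the node subtending (((((Brassica_sylvestris,Corylus_sapiens),Panthera_occidentalis),((Ailuropoda_viridis,Salmonella_albus),(Otocyon_minor,Nomascus_minor))),Tremarctos_gracilis),Mus_fluviatilis).
From Brassica_sylvestris up to that node: 5 branches. From Mus_fluviatilis up to the same node: 1 branch. Total: 5 + 1 = 6.

6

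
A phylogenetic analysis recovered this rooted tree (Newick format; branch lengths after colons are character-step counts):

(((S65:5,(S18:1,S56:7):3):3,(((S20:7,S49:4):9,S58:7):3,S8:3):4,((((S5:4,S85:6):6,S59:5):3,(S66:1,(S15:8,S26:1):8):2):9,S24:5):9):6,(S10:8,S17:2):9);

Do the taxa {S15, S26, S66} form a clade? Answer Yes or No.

Yes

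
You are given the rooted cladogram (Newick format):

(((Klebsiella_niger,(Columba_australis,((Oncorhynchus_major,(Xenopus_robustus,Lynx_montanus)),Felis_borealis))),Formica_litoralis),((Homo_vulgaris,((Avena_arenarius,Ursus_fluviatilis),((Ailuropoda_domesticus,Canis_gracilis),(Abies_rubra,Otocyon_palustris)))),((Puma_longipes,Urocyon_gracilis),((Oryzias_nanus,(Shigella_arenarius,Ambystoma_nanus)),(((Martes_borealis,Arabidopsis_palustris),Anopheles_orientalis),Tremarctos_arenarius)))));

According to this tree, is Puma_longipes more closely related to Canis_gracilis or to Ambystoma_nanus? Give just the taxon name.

The MRCA of Puma_longipes and Ambystoma_nanus subtends ((Puma_longipes,Urocyon_gracilis),((Oryzias_nanus,(Shigella_arenarius,Ambystoma_nanus)),(((Martes_borealis,Arabidopsis_palustris),Anopheles_orientalis),Tremarctos_arenarius))) (9 taxa).
The MRCA of Puma_longipes and Canis_gracilis subtends ((Homo_vulgaris,((Avena_arenarius,Ursus_fluviatilis),((Ailuropoda_domesticus,Canis_gracilis),(Abies_rubra,Otocyon_palustris)))),((Puma_longipes,Urocyon_gracilis),((Oryzias_nanus,(Shigella_arenarius,Ambystoma_nanus)),(((Martes_borealis,Arabidopsis_palustris),Anopheles_orientalis),Tremarctos_arenarius)))) (16 taxa).
The first is nested inside the second, so Puma_longipes shares a more recent common ancestor with Ambystoma_nanus.

Ambystoma_nanus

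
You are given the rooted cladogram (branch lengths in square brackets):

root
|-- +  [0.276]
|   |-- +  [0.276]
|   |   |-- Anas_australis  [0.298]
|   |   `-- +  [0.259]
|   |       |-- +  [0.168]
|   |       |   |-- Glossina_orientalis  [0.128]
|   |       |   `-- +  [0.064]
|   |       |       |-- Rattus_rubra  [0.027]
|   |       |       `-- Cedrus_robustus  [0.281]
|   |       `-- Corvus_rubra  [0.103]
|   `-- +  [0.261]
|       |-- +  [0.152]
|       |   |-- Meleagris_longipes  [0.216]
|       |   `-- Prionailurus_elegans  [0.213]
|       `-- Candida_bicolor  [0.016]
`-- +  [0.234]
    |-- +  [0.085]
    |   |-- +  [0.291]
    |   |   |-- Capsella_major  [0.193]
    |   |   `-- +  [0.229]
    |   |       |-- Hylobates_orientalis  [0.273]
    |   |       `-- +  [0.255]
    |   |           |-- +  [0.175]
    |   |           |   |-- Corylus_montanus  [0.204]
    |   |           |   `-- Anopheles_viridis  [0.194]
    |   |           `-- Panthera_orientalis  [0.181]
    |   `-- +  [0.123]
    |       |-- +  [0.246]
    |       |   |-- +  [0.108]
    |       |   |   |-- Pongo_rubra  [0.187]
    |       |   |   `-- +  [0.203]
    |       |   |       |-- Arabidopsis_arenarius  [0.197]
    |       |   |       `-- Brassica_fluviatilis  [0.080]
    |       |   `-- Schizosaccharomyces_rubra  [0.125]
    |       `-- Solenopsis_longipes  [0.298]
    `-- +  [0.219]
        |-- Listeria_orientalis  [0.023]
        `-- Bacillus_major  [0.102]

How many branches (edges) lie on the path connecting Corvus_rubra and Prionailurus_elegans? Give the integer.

6

The MRCA of Corvus_rubra and Prionailurus_elegans is the node subtending ((Anas_australis,((Glossina_orientalis,(Rattus_rubra,Cedrus_robustus)),Corvus_rubra)),((Meleagris_longipes,Prionailurus_elegans),Candida_bicolor)).
From Corvus_rubra up to that node: 3 branches. From Prionailurus_elegans up to the same node: 3 branches. Total: 3 + 3 = 6.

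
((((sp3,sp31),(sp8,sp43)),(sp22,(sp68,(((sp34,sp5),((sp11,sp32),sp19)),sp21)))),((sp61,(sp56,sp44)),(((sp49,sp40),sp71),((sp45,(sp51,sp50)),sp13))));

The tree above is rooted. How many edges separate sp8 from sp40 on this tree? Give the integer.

9

The MRCA of sp8 and sp40 is the root of the tree.
From sp8 up to that node: 4 branches. From sp40 up to the same node: 5 branches. Total: 4 + 5 = 9.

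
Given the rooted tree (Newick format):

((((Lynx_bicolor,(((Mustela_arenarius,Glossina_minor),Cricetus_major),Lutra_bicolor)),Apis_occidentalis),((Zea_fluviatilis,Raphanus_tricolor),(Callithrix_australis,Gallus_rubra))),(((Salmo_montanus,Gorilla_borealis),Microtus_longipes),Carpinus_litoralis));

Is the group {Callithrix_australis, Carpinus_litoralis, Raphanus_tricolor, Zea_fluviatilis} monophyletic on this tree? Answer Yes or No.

No

The MRCA of the listed taxa is the root, so the smallest clade containing them is the whole tree.
That clade also contains Apis_occidentalis, Cricetus_major, Gallus_rubra, Glossina_minor, Gorilla_borealis, Lutra_bicolor, Lynx_bicolor, Microtus_longipes, Mustela_arenarius, Salmo_montanus, which are not in the proposed group, so the group is not monophyletic.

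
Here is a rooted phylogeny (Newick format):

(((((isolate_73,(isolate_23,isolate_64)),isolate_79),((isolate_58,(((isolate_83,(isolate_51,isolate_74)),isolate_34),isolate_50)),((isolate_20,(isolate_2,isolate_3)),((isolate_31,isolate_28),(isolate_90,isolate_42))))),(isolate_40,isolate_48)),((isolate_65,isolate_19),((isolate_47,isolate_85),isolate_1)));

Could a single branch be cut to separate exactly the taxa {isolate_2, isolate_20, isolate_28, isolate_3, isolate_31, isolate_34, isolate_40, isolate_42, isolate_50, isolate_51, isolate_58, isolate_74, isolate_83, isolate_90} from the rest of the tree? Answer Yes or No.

The MRCA of the listed taxa subtends ((((isolate_73,(isolate_23,isolate_64)),isolate_79),((isolate_58,(((isolate_83,(isolate_51,isolate_74)),isolate_34),isolate_50)),((isolate_20,(isolate_2,isolate_3)),((isolate_31,isolate_28),(isolate_90,isolate_42))))),(isolate_40,isolate_48)).
That clade also contains isolate_23, isolate_48, isolate_64, isolate_73, isolate_79, which are not in the proposed group, so the group is not monophyletic.

No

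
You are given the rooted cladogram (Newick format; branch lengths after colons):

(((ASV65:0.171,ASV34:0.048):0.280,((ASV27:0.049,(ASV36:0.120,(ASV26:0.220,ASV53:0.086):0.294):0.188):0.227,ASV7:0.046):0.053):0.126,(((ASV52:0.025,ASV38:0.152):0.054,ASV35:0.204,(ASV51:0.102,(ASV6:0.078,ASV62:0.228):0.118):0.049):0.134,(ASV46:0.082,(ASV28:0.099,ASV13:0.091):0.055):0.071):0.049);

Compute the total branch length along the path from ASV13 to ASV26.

1.374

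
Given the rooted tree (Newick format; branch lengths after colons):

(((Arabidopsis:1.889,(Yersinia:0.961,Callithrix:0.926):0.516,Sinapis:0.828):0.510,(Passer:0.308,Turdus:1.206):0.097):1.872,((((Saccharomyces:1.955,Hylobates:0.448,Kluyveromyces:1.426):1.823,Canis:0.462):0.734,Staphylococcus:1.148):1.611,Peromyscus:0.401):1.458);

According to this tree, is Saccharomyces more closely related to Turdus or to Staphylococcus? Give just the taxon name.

The MRCA of Saccharomyces and Staphylococcus subtends (((Saccharomyces,Hylobates,Kluyveromyces),Canis),Staphylococcus) (5 taxa).
The MRCA of Saccharomyces and Turdus is the root, subtending the entire tree (12 taxa).
The first is nested inside the second, so Saccharomyces shares a more recent common ancestor with Staphylococcus.

Staphylococcus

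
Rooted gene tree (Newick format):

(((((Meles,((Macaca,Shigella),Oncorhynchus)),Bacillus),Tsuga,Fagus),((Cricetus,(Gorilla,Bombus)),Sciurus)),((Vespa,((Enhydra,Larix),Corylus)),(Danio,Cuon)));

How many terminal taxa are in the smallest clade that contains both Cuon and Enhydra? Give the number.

The MRCA of Cuon and Enhydra is the node subtending ((Vespa,((Enhydra,Larix),Corylus)),(Danio,Cuon)).
That clade contains 6 terminal taxa: Corylus, Cuon, Danio, Enhydra, Larix, Vespa.

6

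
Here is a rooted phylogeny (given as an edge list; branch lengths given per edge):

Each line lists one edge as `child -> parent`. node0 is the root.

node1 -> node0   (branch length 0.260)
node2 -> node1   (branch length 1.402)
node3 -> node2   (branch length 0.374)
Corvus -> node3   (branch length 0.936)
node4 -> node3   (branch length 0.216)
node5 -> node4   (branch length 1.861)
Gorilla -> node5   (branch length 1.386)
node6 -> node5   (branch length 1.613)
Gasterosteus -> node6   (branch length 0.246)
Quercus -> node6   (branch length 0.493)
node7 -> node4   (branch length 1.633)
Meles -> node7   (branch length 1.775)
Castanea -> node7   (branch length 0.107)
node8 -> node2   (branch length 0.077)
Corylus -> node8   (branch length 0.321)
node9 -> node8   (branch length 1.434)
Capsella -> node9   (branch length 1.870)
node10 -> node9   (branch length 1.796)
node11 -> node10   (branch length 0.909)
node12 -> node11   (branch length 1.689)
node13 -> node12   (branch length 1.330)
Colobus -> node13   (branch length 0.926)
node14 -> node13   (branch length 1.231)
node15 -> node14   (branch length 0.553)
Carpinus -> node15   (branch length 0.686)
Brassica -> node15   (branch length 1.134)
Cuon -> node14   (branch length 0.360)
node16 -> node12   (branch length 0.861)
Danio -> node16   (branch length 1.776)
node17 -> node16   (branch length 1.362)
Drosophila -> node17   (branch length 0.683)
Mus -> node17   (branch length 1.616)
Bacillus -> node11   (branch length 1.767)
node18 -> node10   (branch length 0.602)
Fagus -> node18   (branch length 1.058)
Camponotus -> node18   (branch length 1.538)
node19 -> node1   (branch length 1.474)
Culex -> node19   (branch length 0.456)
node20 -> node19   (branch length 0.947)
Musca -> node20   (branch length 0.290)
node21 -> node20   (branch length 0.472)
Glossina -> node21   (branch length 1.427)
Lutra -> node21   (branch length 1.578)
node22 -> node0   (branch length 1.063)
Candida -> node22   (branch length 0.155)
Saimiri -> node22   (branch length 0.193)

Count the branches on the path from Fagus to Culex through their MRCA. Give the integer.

The MRCA of Fagus and Culex is the node subtending (((Corvus,((Gorilla,(Gasterosteus,Quercus)),(Meles,Castanea))),(Corylus,(Capsella,((((Colobus,((Carpinus,Brassica),Cuon)),(Danio,(Drosophila,Mus))),Bacillus),(Fagus,Camponotus))))),(Culex,(Musca,(Glossina,Lutra)))).
From Fagus up to that node: 6 branches. From Culex up to the same node: 2 branches. Total: 6 + 2 = 8.

8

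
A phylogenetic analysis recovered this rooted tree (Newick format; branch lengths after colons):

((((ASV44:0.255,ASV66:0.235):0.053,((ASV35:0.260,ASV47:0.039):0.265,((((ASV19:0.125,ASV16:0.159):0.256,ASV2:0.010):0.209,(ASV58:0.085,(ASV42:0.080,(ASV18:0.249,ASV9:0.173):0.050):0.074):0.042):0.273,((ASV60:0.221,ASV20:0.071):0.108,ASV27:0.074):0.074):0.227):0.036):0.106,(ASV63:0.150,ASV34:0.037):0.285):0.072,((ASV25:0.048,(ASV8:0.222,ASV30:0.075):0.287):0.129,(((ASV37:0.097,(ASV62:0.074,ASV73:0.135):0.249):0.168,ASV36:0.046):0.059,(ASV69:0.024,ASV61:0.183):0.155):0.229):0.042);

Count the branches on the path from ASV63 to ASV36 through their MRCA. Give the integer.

7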